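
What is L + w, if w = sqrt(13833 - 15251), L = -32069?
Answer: -32069 + I*sqrt(1418) ≈ -32069.0 + 37.656*I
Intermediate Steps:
w = I*sqrt(1418) (w = sqrt(-1418) = I*sqrt(1418) ≈ 37.656*I)
L + w = -32069 + I*sqrt(1418)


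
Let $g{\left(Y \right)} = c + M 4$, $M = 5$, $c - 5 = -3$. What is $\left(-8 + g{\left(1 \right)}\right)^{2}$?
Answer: $196$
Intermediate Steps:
$c = 2$ ($c = 5 - 3 = 2$)
$g{\left(Y \right)} = 22$ ($g{\left(Y \right)} = 2 + 5 \cdot 4 = 2 + 20 = 22$)
$\left(-8 + g{\left(1 \right)}\right)^{2} = \left(-8 + 22\right)^{2} = 14^{2} = 196$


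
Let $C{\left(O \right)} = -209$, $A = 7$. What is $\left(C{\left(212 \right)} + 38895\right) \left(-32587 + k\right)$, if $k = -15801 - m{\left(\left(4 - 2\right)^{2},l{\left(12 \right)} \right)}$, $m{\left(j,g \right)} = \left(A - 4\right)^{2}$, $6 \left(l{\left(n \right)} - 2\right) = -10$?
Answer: $-1872286342$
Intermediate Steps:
$l{\left(n \right)} = \frac{1}{3}$ ($l{\left(n \right)} = 2 + \frac{1}{6} \left(-10\right) = 2 - \frac{5}{3} = \frac{1}{3}$)
$m{\left(j,g \right)} = 9$ ($m{\left(j,g \right)} = \left(7 - 4\right)^{2} = 3^{2} = 9$)
$k = -15810$ ($k = -15801 - 9 = -15810$)
$\left(C{\left(212 \right)} + 38895\right) \left(-32587 + k\right) = \left(-209 + 38895\right) \left(-32587 - 15810\right) = 38686 \left(-48397\right) = -1872286342$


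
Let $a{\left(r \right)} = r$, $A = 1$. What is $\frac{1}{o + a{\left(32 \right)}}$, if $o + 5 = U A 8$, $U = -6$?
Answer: $- \frac{1}{21} \approx -0.047619$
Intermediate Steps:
$o = -53$ ($o = -5 + \left(-6\right) 1 \cdot 8 = -5 - 48 = -53$)
$\frac{1}{o + a{\left(32 \right)}} = \frac{1}{-53 + 32} = \frac{1}{-21} = - \frac{1}{21}$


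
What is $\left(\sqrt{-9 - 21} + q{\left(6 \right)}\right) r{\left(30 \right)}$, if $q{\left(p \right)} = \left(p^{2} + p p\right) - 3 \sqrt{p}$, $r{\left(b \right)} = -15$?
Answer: $-1080 + 45 \sqrt{6} - 15 i \sqrt{30} \approx -969.77 - 82.158 i$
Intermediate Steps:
$q{\left(p \right)} = - 3 \sqrt{p} + 2 p^{2}$ ($q{\left(p \right)} = \left(p^{2} + p^{2}\right) - 3 \sqrt{p} = 2 p^{2} - 3 \sqrt{p} = - 3 \sqrt{p} + 2 p^{2}$)
$\left(\sqrt{-9 - 21} + q{\left(6 \right)}\right) r{\left(30 \right)} = \left(\sqrt{-9 - 21} + \left(- 3 \sqrt{6} + 2 \cdot 6^{2}\right)\right) \left(-15\right) = \left(\sqrt{-30} + \left(- 3 \sqrt{6} + 2 \cdot 36\right)\right) \left(-15\right) = \left(i \sqrt{30} + \left(- 3 \sqrt{6} + 72\right)\right) \left(-15\right) = \left(i \sqrt{30} + \left(72 - 3 \sqrt{6}\right)\right) \left(-15\right) = \left(72 - 3 \sqrt{6} + i \sqrt{30}\right) \left(-15\right) = -1080 + 45 \sqrt{6} - 15 i \sqrt{30}$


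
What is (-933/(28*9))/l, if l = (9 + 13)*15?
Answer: -311/27720 ≈ -0.011219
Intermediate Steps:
l = 330 (l = 22*15 = 330)
(-933/(28*9))/l = -933/(28*9)/330 = -933/252*(1/330) = -933*1/252*(1/330) = -311/84*1/330 = -311/27720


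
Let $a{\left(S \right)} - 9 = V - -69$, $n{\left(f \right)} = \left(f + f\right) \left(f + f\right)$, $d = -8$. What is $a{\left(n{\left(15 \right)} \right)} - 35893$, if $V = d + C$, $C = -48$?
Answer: $-35871$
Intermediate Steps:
$V = -56$ ($V = -8 - 48 = -56$)
$n{\left(f \right)} = 4 f^{2}$ ($n{\left(f \right)} = 2 f 2 f = 4 f^{2}$)
$a{\left(S \right)} = 22$ ($a{\left(S \right)} = 9 - -13 = 9 + \left(-56 + 69\right) = 9 + 13 = 22$)
$a{\left(n{\left(15 \right)} \right)} - 35893 = 22 - 35893 = -35871$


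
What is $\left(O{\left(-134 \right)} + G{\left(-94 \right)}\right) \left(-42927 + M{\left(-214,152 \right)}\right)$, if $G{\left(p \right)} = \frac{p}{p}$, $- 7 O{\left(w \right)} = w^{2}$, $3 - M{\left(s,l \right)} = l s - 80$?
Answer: $\frac{185161884}{7} \approx 2.6452 \cdot 10^{7}$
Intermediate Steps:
$M{\left(s,l \right)} = 83 - l s$ ($M{\left(s,l \right)} = 3 - \left(l s - 80\right) = 3 - \left(-80 + l s\right) = 83 - l s$)
$O{\left(w \right)} = - \frac{w^{2}}{7}$
$G{\left(p \right)} = 1$
$\left(O{\left(-134 \right)} + G{\left(-94 \right)}\right) \left(-42927 + M{\left(-214,152 \right)}\right) = \left(- \frac{\left(-134\right)^{2}}{7} + 1\right) \left(-42927 - \left(-83 + 152 \left(-214\right)\right)\right) = \left(\left(- \frac{1}{7}\right) 17956 + 1\right) \left(-42927 + \left(83 + 32528\right)\right) = \left(- \frac{17956}{7} + 1\right) \left(-42927 + 32611\right) = \left(- \frac{17949}{7}\right) \left(-10316\right) = \frac{185161884}{7}$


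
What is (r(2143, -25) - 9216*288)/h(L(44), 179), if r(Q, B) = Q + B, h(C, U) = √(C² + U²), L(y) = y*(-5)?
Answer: -2652090*√80441/80441 ≈ -9350.8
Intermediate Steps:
L(y) = -5*y
r(Q, B) = B + Q
(r(2143, -25) - 9216*288)/h(L(44), 179) = ((-25 + 2143) - 9216*288)/(√((-5*44)² + 179²)) = (2118 - 2654208)/(√((-220)² + 32041)) = -2652090/√(48400 + 32041) = -2652090*√80441/80441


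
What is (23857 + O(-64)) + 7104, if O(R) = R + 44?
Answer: 30941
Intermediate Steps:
O(R) = 44 + R
(23857 + O(-64)) + 7104 = (23857 + (44 - 64)) + 7104 = (23857 - 20) + 7104 = 23837 + 7104 = 30941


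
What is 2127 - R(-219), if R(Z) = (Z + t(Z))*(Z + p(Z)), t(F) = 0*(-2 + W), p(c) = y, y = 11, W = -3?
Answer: -43425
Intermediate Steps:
p(c) = 11
t(F) = 0 (t(F) = 0*(-2 - 3) = 0*(-5) = 0)
R(Z) = Z*(11 + Z) (R(Z) = (Z + 0)*(Z + 11) = Z*(11 + Z))
2127 - R(-219) = 2127 - (-219)*(11 - 219) = 2127 - (-219)*(-208) = 2127 - 1*45552 = 2127 - 45552 = -43425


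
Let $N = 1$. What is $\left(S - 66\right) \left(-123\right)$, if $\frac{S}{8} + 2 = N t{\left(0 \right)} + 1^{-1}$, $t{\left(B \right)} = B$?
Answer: $9102$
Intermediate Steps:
$S = -8$ ($S = -16 + 8 \left(1 \cdot 0 + 1^{-1}\right) = -16 + 8 \left(0 + 1\right) = -16 + 8 \cdot 1 = -16 + 8 = -8$)
$\left(S - 66\right) \left(-123\right) = \left(-8 - 66\right) \left(-123\right) = \left(-74\right) \left(-123\right) = 9102$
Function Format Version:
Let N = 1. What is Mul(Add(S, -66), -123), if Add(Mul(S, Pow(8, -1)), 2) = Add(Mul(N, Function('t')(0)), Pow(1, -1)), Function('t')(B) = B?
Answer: 9102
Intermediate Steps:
S = -8 (S = Add(-16, Mul(8, Add(Mul(1, 0), Pow(1, -1)))) = Add(-16, Mul(8, Add(0, 1))) = Add(-16, Mul(8, 1)) = Add(-16, 8) = -8)
Mul(Add(S, -66), -123) = Mul(Add(-8, -66), -123) = Mul(-74, -123) = 9102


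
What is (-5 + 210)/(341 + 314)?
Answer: 41/131 ≈ 0.31298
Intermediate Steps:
(-5 + 210)/(341 + 314) = 205/655 = 205*(1/655) = 41/131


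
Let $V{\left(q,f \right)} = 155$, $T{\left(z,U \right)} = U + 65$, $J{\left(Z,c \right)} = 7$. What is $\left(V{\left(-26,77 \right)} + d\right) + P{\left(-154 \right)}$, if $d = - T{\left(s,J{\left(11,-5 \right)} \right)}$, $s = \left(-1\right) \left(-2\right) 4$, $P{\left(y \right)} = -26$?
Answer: $57$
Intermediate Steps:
$s = 8$ ($s = 2 \cdot 4 = 8$)
$T{\left(z,U \right)} = 65 + U$
$d = -72$ ($d = - (65 + 7) = \left(-1\right) 72 = -72$)
$\left(V{\left(-26,77 \right)} + d\right) + P{\left(-154 \right)} = \left(155 - 72\right) - 26 = 83 - 26 = 57$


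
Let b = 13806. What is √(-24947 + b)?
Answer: I*√11141 ≈ 105.55*I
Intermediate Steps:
√(-24947 + b) = √(-24947 + 13806) = √(-11141) = I*√11141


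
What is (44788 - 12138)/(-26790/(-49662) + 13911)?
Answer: 135122025/57572906 ≈ 2.3470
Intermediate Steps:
(44788 - 12138)/(-26790/(-49662) + 13911) = 32650/(-26790*(-1/49662) + 13911) = 32650/(4465/8277 + 13911) = 32650/(115145812/8277) = 32650*(8277/115145812) = 135122025/57572906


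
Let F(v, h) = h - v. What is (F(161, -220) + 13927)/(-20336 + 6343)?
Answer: -13546/13993 ≈ -0.96806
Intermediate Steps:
(F(161, -220) + 13927)/(-20336 + 6343) = ((-220 - 1*161) + 13927)/(-20336 + 6343) = ((-220 - 161) + 13927)/(-13993) = (-381 + 13927)*(-1/13993) = 13546*(-1/13993) = -13546/13993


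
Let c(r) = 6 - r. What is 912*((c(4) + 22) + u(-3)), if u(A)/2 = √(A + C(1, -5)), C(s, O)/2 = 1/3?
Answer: 21888 + 608*I*√21 ≈ 21888.0 + 2786.2*I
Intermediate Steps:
C(s, O) = ⅔ (C(s, O) = 2/3 = 2*(⅓) = ⅔)
u(A) = 2*√(⅔ + A) (u(A) = 2*√(A + ⅔) = 2*√(⅔ + A))
912*((c(4) + 22) + u(-3)) = 912*(((6 - 1*4) + 22) + 2*√(6 + 9*(-3))/3) = 912*(((6 - 4) + 22) + 2*√(6 - 27)/3) = 912*((2 + 22) + 2*√(-21)/3) = 912*(24 + 2*(I*√21)/3) = 912*(24 + 2*I*√21/3) = 21888 + 608*I*√21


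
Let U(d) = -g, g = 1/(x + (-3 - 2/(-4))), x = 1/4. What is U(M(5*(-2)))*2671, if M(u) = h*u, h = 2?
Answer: 10684/9 ≈ 1187.1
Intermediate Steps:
x = 1/4 (x = 1*(1/4) = 1/4 ≈ 0.25000)
g = -4/9 (g = 1/(1/4 + (-3 - 2/(-4))) = 1/(1/4 + (-3 - 2*(-1)/4)) = 1/(1/4 + (-3 - 1*(-1/2))) = 1/(1/4 + (-3 + 1/2)) = 1/(1/4 - 5/2) = 1/(-9/4) = -4/9 ≈ -0.44444)
M(u) = 2*u
U(d) = 4/9 (U(d) = -1*(-4/9) = 4/9)
U(M(5*(-2)))*2671 = (4/9)*2671 = 10684/9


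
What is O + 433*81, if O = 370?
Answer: 35443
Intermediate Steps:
O + 433*81 = 370 + 433*81 = 370 + 35073 = 35443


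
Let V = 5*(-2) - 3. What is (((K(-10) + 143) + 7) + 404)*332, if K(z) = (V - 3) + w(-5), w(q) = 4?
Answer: 179944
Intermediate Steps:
V = -13 (V = -10 - 3 = -13)
K(z) = -12 (K(z) = (-13 - 3) + 4 = -16 + 4 = -12)
(((K(-10) + 143) + 7) + 404)*332 = (((-12 + 143) + 7) + 404)*332 = ((131 + 7) + 404)*332 = (138 + 404)*332 = 542*332 = 179944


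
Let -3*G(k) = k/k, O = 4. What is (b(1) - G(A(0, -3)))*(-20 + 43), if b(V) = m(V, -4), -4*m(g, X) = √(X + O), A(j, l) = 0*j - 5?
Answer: 23/3 ≈ 7.6667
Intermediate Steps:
A(j, l) = -5 (A(j, l) = 0 - 5 = -5)
G(k) = -⅓ (G(k) = -k/(3*k) = -⅓*1 = -⅓)
m(g, X) = -√(4 + X)/4 (m(g, X) = -√(X + 4)/4 = -√(4 + X)/4)
b(V) = 0 (b(V) = -√(4 - 4)/4 = -√0/4 = -¼*0 = 0)
(b(1) - G(A(0, -3)))*(-20 + 43) = (0 - 1*(-⅓))*(-20 + 43) = (0 + ⅓)*23 = (⅓)*23 = 23/3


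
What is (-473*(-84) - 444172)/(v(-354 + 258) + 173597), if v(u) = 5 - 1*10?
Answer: -50555/21699 ≈ -2.3298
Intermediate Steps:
v(u) = -5 (v(u) = 5 - 10 = -5)
(-473*(-84) - 444172)/(v(-354 + 258) + 173597) = (-473*(-84) - 444172)/(-5 + 173597) = (39732 - 444172)/173592 = -404440*1/173592 = -50555/21699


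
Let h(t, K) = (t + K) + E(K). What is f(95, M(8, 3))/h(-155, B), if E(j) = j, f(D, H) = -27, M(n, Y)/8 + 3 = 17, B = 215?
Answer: -27/275 ≈ -0.098182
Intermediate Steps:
M(n, Y) = 112 (M(n, Y) = -24 + 8*17 = -24 + 136 = 112)
h(t, K) = t + 2*K (h(t, K) = (t + K) + K = (K + t) + K = t + 2*K)
f(95, M(8, 3))/h(-155, B) = -27/(-155 + 2*215) = -27/(-155 + 430) = -27/275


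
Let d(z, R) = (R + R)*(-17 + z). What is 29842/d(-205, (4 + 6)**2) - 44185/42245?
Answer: -322248929/187567800 ≈ -1.7180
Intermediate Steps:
d(z, R) = 2*R*(-17 + z) (d(z, R) = (2*R)*(-17 + z) = 2*R*(-17 + z))
29842/d(-205, (4 + 6)**2) - 44185/42245 = 29842/((2*(4 + 6)**2*(-17 - 205))) - 44185/42245 = 29842/((2*10**2*(-222))) - 44185*1/42245 = 29842/((2*100*(-222))) - 8837/8449 = 29842/(-44400) - 8837/8449 = 29842*(-1/44400) - 8837/8449 = -14921/22200 - 8837/8449 = -322248929/187567800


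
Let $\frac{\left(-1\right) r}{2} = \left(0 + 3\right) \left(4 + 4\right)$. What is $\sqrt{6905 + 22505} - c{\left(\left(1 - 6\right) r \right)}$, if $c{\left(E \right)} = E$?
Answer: $-240 + \sqrt{29410} \approx -68.507$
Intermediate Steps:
$r = -48$ ($r = - 2 \left(0 + 3\right) \left(4 + 4\right) = - 2 \cdot 3 \cdot 8 = \left(-2\right) 24 = -48$)
$\sqrt{6905 + 22505} - c{\left(\left(1 - 6\right) r \right)} = \sqrt{6905 + 22505} - \left(1 - 6\right) \left(-48\right) = \sqrt{29410} - \left(-5\right) \left(-48\right) = \sqrt{29410} - 240 = -240 + \sqrt{29410}$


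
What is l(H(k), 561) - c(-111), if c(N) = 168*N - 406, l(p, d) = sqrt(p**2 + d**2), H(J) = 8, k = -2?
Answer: 19054 + sqrt(314785) ≈ 19615.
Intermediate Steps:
l(p, d) = sqrt(d**2 + p**2)
c(N) = -406 + 168*N
l(H(k), 561) - c(-111) = sqrt(561**2 + 8**2) - (-406 + 168*(-111)) = sqrt(314721 + 64) - (-406 - 18648) = sqrt(314785) - 1*(-19054) = sqrt(314785) + 19054 = 19054 + sqrt(314785)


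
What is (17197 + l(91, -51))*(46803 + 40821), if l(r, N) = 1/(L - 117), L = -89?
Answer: 155207558772/103 ≈ 1.5069e+9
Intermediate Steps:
l(r, N) = -1/206 (l(r, N) = 1/(-89 - 117) = 1/(-206) = -1/206)
(17197 + l(91, -51))*(46803 + 40821) = (17197 - 1/206)*(46803 + 40821) = (3542581/206)*87624 = 155207558772/103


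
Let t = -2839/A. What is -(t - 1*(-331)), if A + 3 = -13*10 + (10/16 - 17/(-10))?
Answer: -1843697/5227 ≈ -352.73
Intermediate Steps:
A = -5227/40 (A = -3 + (-13*10 + (10/16 - 17/(-10))) = -3 + (-130 + (10*(1/16) - 17*(-⅒))) = -3 + (-130 + (5/8 + 17/10)) = -3 + (-130 + 93/40) = -3 - 5107/40 = -5227/40 ≈ -130.68)
t = 113560/5227 (t = -2839/(-5227/40) = -2839*(-40/5227) = 113560/5227 ≈ 21.726)
-(t - 1*(-331)) = -(113560/5227 - 1*(-331)) = -(113560/5227 + 331) = -1*1843697/5227 = -1843697/5227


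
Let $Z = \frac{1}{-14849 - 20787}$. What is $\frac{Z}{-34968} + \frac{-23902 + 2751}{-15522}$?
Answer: $\frac{337906111415}{247977809952} \approx 1.3626$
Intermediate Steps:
$Z = - \frac{1}{35636}$ ($Z = \frac{1}{-35636} = - \frac{1}{35636} \approx -2.8062 \cdot 10^{-5}$)
$\frac{Z}{-34968} + \frac{-23902 + 2751}{-15522} = - \frac{1}{35636 \left(-34968\right)} + \frac{-23902 + 2751}{-15522} = \left(- \frac{1}{35636}\right) \left(- \frac{1}{34968}\right) - - \frac{1627}{1194} = \frac{1}{1246119648} + \frac{1627}{1194} = \frac{337906111415}{247977809952}$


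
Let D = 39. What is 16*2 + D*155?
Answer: 6077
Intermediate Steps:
16*2 + D*155 = 16*2 + 39*155 = 32 + 6045 = 6077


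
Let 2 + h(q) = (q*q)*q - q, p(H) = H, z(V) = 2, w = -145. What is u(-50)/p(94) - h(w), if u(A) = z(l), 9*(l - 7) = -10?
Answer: 143278655/47 ≈ 3.0485e+6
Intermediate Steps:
l = 53/9 (l = 7 + (⅑)*(-10) = 7 - 10/9 = 53/9 ≈ 5.8889)
u(A) = 2
h(q) = -2 + q³ - q (h(q) = -2 + ((q*q)*q - q) = -2 + (q²*q - q) = -2 + (q³ - q) = -2 + q³ - q)
u(-50)/p(94) - h(w) = 2/94 - (-2 + (-145)³ - 1*(-145)) = 2*(1/94) - (-2 - 3048625 + 145) = 1/47 - 1*(-3048482) = 1/47 + 3048482 = 143278655/47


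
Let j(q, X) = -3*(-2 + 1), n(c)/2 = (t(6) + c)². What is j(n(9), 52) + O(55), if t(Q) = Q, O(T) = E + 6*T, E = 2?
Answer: 335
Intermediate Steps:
O(T) = 2 + 6*T
n(c) = 2*(6 + c)²
j(q, X) = 3 (j(q, X) = -3*(-1) = 3)
j(n(9), 52) + O(55) = 3 + (2 + 6*55) = 3 + (2 + 330) = 3 + 332 = 335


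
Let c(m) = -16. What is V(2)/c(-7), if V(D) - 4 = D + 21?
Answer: -27/16 ≈ -1.6875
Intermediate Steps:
V(D) = 25 + D (V(D) = 4 + (D + 21) = 4 + (21 + D) = 25 + D)
V(2)/c(-7) = (25 + 2)/(-16) = 27*(-1/16) = -27/16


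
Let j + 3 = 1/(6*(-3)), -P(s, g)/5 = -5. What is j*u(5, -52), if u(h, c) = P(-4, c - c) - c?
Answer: -4235/18 ≈ -235.28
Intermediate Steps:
P(s, g) = 25 (P(s, g) = -5*(-5) = 25)
u(h, c) = 25 - c
j = -55/18 (j = -3 + 1/(6*(-3)) = -3 + 1/(-18) = -3 - 1/18 = -55/18 ≈ -3.0556)
j*u(5, -52) = -55*(25 - 1*(-52))/18 = -55*(25 + 52)/18 = -55/18*77 = -4235/18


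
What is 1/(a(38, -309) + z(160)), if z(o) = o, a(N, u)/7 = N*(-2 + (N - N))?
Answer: -1/372 ≈ -0.0026882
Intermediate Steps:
a(N, u) = -14*N (a(N, u) = 7*(N*(-2 + (N - N))) = 7*(N*(-2 + 0)) = 7*(N*(-2)) = 7*(-2*N) = -14*N)
1/(a(38, -309) + z(160)) = 1/(-14*38 + 160) = 1/(-532 + 160) = 1/(-372) = -1/372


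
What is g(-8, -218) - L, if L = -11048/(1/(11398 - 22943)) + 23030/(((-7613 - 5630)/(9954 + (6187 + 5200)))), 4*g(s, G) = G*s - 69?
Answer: -6754545988575/52972 ≈ -1.2751e+8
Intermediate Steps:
g(s, G) = -69/4 + G*s/4 (g(s, G) = (G*s - 69)/4 = (-69 + G*s)/4 = -69/4 + G*s/4)
L = 1688642042650/13243 (L = -11048/(1/(-11545)) + 23030/((-13243/(9954 + 11387))) = -11048/(-1/11545) + 23030/((-13243/21341)) = -11048*(-11545) + 23030/((-13243*1/21341)) = 127549160 + 23030/(-13243/21341) = 127549160 + 23030*(-21341/13243) = 127549160 - 491483230/13243 = 1688642042650/13243 ≈ 1.2751e+8)
g(-8, -218) - L = (-69/4 + (¼)*(-218)*(-8)) - 1*1688642042650/13243 = (-69/4 + 436) - 1688642042650/13243 = 1675/4 - 1688642042650/13243 = -6754545988575/52972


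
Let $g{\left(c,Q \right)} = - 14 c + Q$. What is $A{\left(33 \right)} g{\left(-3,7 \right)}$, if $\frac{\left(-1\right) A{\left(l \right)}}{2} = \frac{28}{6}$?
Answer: $- \frac{1372}{3} \approx -457.33$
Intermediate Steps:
$A{\left(l \right)} = - \frac{28}{3}$ ($A{\left(l \right)} = - 2 \cdot \frac{28}{6} = - 2 \cdot 28 \cdot \frac{1}{6} = \left(-2\right) \frac{14}{3} = - \frac{28}{3}$)
$g{\left(c,Q \right)} = Q - 14 c$
$A{\left(33 \right)} g{\left(-3,7 \right)} = - \frac{28 \left(7 - -42\right)}{3} = - \frac{28 \left(7 + 42\right)}{3} = \left(- \frac{28}{3}\right) 49 = - \frac{1372}{3}$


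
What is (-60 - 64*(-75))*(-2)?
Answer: -9480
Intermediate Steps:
(-60 - 64*(-75))*(-2) = (-60 + 4800)*(-2) = 4740*(-2) = -9480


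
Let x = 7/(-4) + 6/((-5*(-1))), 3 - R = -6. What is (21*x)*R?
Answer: -2079/20 ≈ -103.95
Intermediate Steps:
R = 9 (R = 3 - 1*(-6) = 3 + 6 = 9)
x = -11/20 (x = 7*(-¼) + 6/5 = -7/4 + 6*(⅕) = -7/4 + 6/5 = -11/20 ≈ -0.55000)
(21*x)*R = (21*(-11/20))*9 = -231/20*9 = -2079/20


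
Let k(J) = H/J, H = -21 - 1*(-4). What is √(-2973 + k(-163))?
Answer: I*√78986866/163 ≈ 54.524*I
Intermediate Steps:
H = -17 (H = -21 + 4 = -17)
k(J) = -17/J
√(-2973 + k(-163)) = √(-2973 - 17/(-163)) = √(-2973 - 17*(-1/163)) = √(-2973 + 17/163) = √(-484582/163) = I*√78986866/163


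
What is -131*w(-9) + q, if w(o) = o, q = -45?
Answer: 1134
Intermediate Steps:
-131*w(-9) + q = -131*(-9) - 45 = 1179 - 45 = 1134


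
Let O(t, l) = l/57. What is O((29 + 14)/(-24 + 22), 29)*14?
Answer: 406/57 ≈ 7.1228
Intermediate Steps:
O(t, l) = l/57 (O(t, l) = l*(1/57) = l/57)
O((29 + 14)/(-24 + 22), 29)*14 = ((1/57)*29)*14 = (29/57)*14 = 406/57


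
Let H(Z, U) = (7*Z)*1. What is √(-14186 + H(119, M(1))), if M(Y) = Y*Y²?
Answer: I*√13353 ≈ 115.56*I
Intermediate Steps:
M(Y) = Y³
H(Z, U) = 7*Z
√(-14186 + H(119, M(1))) = √(-14186 + 7*119) = √(-14186 + 833) = √(-13353) = I*√13353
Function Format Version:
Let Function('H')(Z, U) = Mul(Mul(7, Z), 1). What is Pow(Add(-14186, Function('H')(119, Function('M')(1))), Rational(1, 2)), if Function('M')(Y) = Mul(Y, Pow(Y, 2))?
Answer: Mul(I, Pow(13353, Rational(1, 2))) ≈ Mul(115.56, I)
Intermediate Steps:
Function('M')(Y) = Pow(Y, 3)
Function('H')(Z, U) = Mul(7, Z)
Pow(Add(-14186, Function('H')(119, Function('M')(1))), Rational(1, 2)) = Pow(Add(-14186, Mul(7, 119)), Rational(1, 2)) = Pow(Add(-14186, 833), Rational(1, 2)) = Pow(-13353, Rational(1, 2)) = Mul(I, Pow(13353, Rational(1, 2)))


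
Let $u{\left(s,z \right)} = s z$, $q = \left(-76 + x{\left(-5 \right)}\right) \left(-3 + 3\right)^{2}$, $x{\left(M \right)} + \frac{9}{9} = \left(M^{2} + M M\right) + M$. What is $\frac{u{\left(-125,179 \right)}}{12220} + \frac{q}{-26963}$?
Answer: $- \frac{4475}{2444} \approx -1.831$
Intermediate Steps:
$x{\left(M \right)} = -1 + M + 2 M^{2}$ ($x{\left(M \right)} = -1 + \left(\left(M^{2} + M M\right) + M\right) = -1 + \left(\left(M^{2} + M^{2}\right) + M\right) = -1 + \left(2 M^{2} + M\right) = -1 + \left(M + 2 M^{2}\right) = -1 + M + 2 M^{2}$)
$q = 0$ ($q = \left(-76 - \left(6 - 50\right)\right) \left(-3 + 3\right)^{2} = \left(-76 - -44\right) 0^{2} = \left(-76 - -44\right) 0 = \left(-76 + 44\right) 0 = \left(-32\right) 0 = 0$)
$\frac{u{\left(-125,179 \right)}}{12220} + \frac{q}{-26963} = \frac{\left(-125\right) 179}{12220} + \frac{0}{-26963} = \left(-22375\right) \frac{1}{12220} + 0 \left(- \frac{1}{26963}\right) = - \frac{4475}{2444} + 0 = - \frac{4475}{2444}$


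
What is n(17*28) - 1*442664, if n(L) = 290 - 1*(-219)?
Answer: -442155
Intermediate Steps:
n(L) = 509 (n(L) = 290 + 219 = 509)
n(17*28) - 1*442664 = 509 - 1*442664 = 509 - 442664 = -442155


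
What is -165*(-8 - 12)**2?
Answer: -66000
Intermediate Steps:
-165*(-8 - 12)**2 = -165*(-20)**2 = -165*400 = -66000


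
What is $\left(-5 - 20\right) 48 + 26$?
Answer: $-1174$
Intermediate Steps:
$\left(-5 - 20\right) 48 + 26 = \left(-25\right) 48 + 26 = -1200 + 26 = -1174$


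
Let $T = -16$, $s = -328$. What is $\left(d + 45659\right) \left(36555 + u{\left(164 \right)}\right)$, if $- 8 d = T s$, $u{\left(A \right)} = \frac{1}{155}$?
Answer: $\frac{254988168078}{155} \approx 1.6451 \cdot 10^{9}$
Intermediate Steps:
$u{\left(A \right)} = \frac{1}{155}$
$d = -656$ ($d = - \frac{\left(-16\right) \left(-328\right)}{8} = \left(- \frac{1}{8}\right) 5248 = -656$)
$\left(d + 45659\right) \left(36555 + u{\left(164 \right)}\right) = \left(-656 + 45659\right) \left(36555 + \frac{1}{155}\right) = 45003 \cdot \frac{5666026}{155} = \frac{254988168078}{155}$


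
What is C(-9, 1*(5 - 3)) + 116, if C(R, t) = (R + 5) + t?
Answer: 114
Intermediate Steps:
C(R, t) = 5 + R + t (C(R, t) = (5 + R) + t = 5 + R + t)
C(-9, 1*(5 - 3)) + 116 = (5 - 9 + 1*(5 - 3)) + 116 = (5 - 9 + 1*2) + 116 = (5 - 9 + 2) + 116 = -2 + 116 = 114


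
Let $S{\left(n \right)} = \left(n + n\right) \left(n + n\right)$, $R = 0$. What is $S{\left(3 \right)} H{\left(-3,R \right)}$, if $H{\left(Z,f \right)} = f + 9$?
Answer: $324$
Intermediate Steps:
$H{\left(Z,f \right)} = 9 + f$
$S{\left(n \right)} = 4 n^{2}$ ($S{\left(n \right)} = 2 n 2 n = 4 n^{2}$)
$S{\left(3 \right)} H{\left(-3,R \right)} = 4 \cdot 3^{2} \left(9 + 0\right) = 4 \cdot 9 \cdot 9 = 36 \cdot 9 = 324$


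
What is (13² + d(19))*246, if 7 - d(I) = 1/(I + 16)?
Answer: 1515114/35 ≈ 43289.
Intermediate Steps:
d(I) = 7 - 1/(16 + I) (d(I) = 7 - 1/(I + 16) = 7 - 1/(16 + I))
(13² + d(19))*246 = (13² + (111 + 7*19)/(16 + 19))*246 = (169 + (111 + 133)/35)*246 = (169 + (1/35)*244)*246 = (169 + 244/35)*246 = (6159/35)*246 = 1515114/35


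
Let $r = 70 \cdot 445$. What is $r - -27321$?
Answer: $58471$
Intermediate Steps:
$r = 31150$
$r - -27321 = 31150 - -27321 = 31150 + 27321 = 58471$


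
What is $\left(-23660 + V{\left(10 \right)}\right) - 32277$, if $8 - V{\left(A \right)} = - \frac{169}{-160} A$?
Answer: $- \frac{895033}{16} \approx -55940.0$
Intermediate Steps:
$V{\left(A \right)} = 8 - \frac{169 A}{160}$ ($V{\left(A \right)} = 8 - - \frac{169}{-160} A = 8 - \left(-169\right) \left(- \frac{1}{160}\right) A = 8 - \frac{169 A}{160}$)
$\left(-23660 + V{\left(10 \right)}\right) - 32277 = \left(-23660 + \left(8 - \frac{169}{16}\right)\right) - 32277 = \left(-23660 - \frac{41}{16}\right) - 32277 = - \frac{378601}{16} - 32277 = - \frac{895033}{16}$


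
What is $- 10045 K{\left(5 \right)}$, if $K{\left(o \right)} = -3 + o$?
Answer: $-20090$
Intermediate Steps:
$- 10045 K{\left(5 \right)} = - 10045 \left(-3 + 5\right) = \left(-10045\right) 2 = -20090$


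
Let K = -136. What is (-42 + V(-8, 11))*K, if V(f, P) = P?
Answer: 4216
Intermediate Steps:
(-42 + V(-8, 11))*K = (-42 + 11)*(-136) = -31*(-136) = 4216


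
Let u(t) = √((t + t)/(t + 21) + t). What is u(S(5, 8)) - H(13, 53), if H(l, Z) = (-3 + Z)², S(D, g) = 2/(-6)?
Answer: -2500 + I*√3162/93 ≈ -2500.0 + 0.60464*I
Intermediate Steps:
S(D, g) = -⅓ (S(D, g) = 2*(-⅙) = -⅓)
u(t) = √(t + 2*t/(21 + t)) (u(t) = √((2*t)/(21 + t) + t) = √(2*t/(21 + t) + t) = √(t + 2*t/(21 + t)))
u(S(5, 8)) - H(13, 53) = √(-(23 - ⅓)/(3*(21 - ⅓))) - (-3 + 53)² = √(-⅓*68/3/62/3) - 1*50² = √(-⅓*3/62*68/3) - 1*2500 = √(-34/93) - 2500 = I*√3162/93 - 2500 = -2500 + I*√3162/93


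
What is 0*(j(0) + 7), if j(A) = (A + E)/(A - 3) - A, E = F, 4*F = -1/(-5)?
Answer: 0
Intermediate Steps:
F = 1/20 (F = (-1/(-5))/4 = (-1*(-1/5))/4 = (1/4)*(1/5) = 1/20 ≈ 0.050000)
E = 1/20 ≈ 0.050000
j(A) = -A + (1/20 + A)/(-3 + A) (j(A) = (A + 1/20)/(A - 3) - A = (1/20 + A)/(-3 + A) - A = -A + (1/20 + A)/(-3 + A))
0*(j(0) + 7) = 0*((1/20 - 1*0**2 + 4*0)/(-3 + 0) + 7) = 0*((1/20 - 1*0 + 0)/(-3) + 7) = 0*(-(1/20 + 0 + 0)/3 + 7) = 0*(-1/3*1/20 + 7) = 0*(-1/60 + 7) = 0*(419/60) = 0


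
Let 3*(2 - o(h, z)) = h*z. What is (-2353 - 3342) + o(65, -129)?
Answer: -2898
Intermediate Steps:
o(h, z) = 2 - h*z/3
(-2353 - 3342) + o(65, -129) = (-2353 - 3342) + (2 - ⅓*65*(-129)) = -5695 + (2 + 2795) = -5695 + 2797 = -2898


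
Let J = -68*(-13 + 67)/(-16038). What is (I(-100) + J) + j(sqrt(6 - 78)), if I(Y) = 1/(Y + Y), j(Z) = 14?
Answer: 844903/59400 ≈ 14.224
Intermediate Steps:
I(Y) = 1/(2*Y)
J = 68/297 (J = -68*54*(-1/16038) = -3672*(-1/16038) = 68/297 ≈ 0.22896)
(I(-100) + J) + j(sqrt(6 - 78)) = ((1/2)/(-100) + 68/297) + 14 = ((1/2)*(-1/100) + 68/297) + 14 = (-1/200 + 68/297) + 14 = 13303/59400 + 14 = 844903/59400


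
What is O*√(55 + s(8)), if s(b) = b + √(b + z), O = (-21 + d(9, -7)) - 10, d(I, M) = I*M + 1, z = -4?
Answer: -93*√65 ≈ -749.79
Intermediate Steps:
d(I, M) = 1 + I*M
O = -93 (O = (-21 + (1 + 9*(-7))) - 10 = (-21 + (1 - 63)) - 10 = (-21 - 62) - 10 = -83 - 10 = -93)
s(b) = b + √(-4 + b) (s(b) = b + √(b - 4) = b + √(-4 + b))
O*√(55 + s(8)) = -93*√(55 + (8 + √(-4 + 8))) = -93*√(55 + (8 + √4)) = -93*√(55 + (8 + 2)) = -93*√(55 + 10) = -93*√65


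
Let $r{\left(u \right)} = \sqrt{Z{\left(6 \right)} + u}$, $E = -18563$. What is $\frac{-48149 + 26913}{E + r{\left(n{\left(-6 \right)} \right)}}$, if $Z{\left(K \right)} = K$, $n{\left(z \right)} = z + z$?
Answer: $\frac{394203868}{344584975} + \frac{21236 i \sqrt{6}}{344584975} \approx 1.144 + 0.00015096 i$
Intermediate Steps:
$n{\left(z \right)} = 2 z$
$r{\left(u \right)} = \sqrt{6 + u}$
$\frac{-48149 + 26913}{E + r{\left(n{\left(-6 \right)} \right)}} = \frac{-48149 + 26913}{-18563 + \sqrt{6 + 2 \left(-6\right)}} = - \frac{21236}{-18563 + \sqrt{6 - 12}} = - \frac{21236}{-18563 + \sqrt{-6}} = - \frac{21236}{-18563 + i \sqrt{6}}$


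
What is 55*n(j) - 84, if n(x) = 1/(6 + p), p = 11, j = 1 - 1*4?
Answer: -1373/17 ≈ -80.765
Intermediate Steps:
j = -3 (j = 1 - 4 = -3)
n(x) = 1/17 (n(x) = 1/(6 + 11) = 1/17)
55*n(j) - 84 = 55*(1/17) - 84 = 55/17 - 84 = -1373/17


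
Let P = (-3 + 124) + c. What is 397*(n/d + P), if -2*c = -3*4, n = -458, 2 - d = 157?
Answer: 7996771/155 ≈ 51592.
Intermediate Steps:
d = -155 (d = 2 - 1*157 = 2 - 157 = -155)
c = 6 (c = -(-3)*4/2 = -½*(-12) = 6)
P = 127 (P = (-3 + 124) + 6 = 121 + 6 = 127)
397*(n/d + P) = 397*(-458/(-155) + 127) = 397*(-458*(-1/155) + 127) = 397*(458/155 + 127) = 397*(20143/155) = 7996771/155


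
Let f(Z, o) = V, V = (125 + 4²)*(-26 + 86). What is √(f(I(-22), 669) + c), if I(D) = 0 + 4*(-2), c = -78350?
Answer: I*√69890 ≈ 264.37*I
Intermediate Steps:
V = 8460 (V = (125 + 16)*60 = 141*60 = 8460)
I(D) = -8 (I(D) = 0 - 8 = -8)
f(Z, o) = 8460
√(f(I(-22), 669) + c) = √(8460 - 78350) = √(-69890) = I*√69890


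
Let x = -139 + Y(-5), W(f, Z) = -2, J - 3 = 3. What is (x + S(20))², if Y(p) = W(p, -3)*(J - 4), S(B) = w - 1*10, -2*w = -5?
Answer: 90601/4 ≈ 22650.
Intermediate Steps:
w = 5/2 (w = -½*(-5) = 5/2 ≈ 2.5000)
J = 6 (J = 3 + 3 = 6)
S(B) = -15/2 (S(B) = 5/2 - 1*10 = 5/2 - 10 = -15/2)
Y(p) = -4 (Y(p) = -2*(6 - 4) = -2*2 = -4)
x = -143 (x = -139 - 4 = -143)
(x + S(20))² = (-143 - 15/2)² = (-301/2)² = 90601/4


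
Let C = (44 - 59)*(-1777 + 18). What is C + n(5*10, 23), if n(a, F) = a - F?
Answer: 26412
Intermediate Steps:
C = 26385 (C = -15*(-1759) = 26385)
C + n(5*10, 23) = 26385 + (5*10 - 1*23) = 26385 + (50 - 23) = 26385 + 27 = 26412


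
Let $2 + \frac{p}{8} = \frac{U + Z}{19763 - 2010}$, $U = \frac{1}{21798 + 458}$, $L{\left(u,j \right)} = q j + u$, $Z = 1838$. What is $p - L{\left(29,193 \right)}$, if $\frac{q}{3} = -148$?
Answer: $\frac{4230047399891}{49388846} \approx 85648.0$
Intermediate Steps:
$q = -444$ ($q = 3 \left(-148\right) = -444$)
$L{\left(u,j \right)} = u - 444 j$ ($L{\left(u,j \right)} = - 444 j + u = u - 444 j$)
$U = \frac{1}{22256} \approx 4.4932 \cdot 10^{-5}$
$p = - \frac{749315007}{49388846}$ ($p = -16 + 8 \frac{\frac{1}{22256} + 1838}{19763 - 2010} = -16 + 8 \frac{40906529}{22256 \cdot 17753} = -16 + 8 \cdot \frac{40906529}{22256} \cdot \frac{1}{17753} = -16 + 8 \cdot \frac{40906529}{395110768} = -16 + \frac{40906529}{49388846} = - \frac{749315007}{49388846} \approx -15.172$)
$p - L{\left(29,193 \right)} = - \frac{749315007}{49388846} - \left(29 - 85692\right) = - \frac{749315007}{49388846} - -85663 = - \frac{749315007}{49388846} + 85663 = \frac{4230047399891}{49388846}$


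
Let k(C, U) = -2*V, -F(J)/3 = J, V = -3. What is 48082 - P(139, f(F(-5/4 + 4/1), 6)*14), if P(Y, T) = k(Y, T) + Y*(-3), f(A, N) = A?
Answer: 48493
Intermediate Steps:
F(J) = -3*J
k(C, U) = 6 (k(C, U) = -2*(-3) = 6)
P(Y, T) = 6 - 3*Y (P(Y, T) = 6 + Y*(-3) = 6 - 3*Y)
48082 - P(139, f(F(-5/4 + 4/1), 6)*14) = 48082 - (6 - 3*139) = 48082 - (6 - 417) = 48082 - 1*(-411) = 48082 + 411 = 48493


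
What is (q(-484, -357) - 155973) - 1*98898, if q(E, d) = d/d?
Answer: -254870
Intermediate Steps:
q(E, d) = 1
(q(-484, -357) - 155973) - 1*98898 = (1 - 155973) - 1*98898 = -155972 - 98898 = -254870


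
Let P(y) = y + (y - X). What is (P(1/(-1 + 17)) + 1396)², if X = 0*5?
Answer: 124746561/64 ≈ 1.9492e+6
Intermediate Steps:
X = 0
P(y) = 2*y (P(y) = y + (y - 1*0) = y + (y + 0) = y + y = 2*y)
(P(1/(-1 + 17)) + 1396)² = (2/(-1 + 17) + 1396)² = (2/16 + 1396)² = (2*(1/16) + 1396)² = (⅛ + 1396)² = (11169/8)² = 124746561/64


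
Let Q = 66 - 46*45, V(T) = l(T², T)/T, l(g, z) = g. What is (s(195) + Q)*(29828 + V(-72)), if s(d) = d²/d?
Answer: -53828604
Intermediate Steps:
V(T) = T (V(T) = T²/T = T)
s(d) = d
Q = -2004 (Q = 66 - 2070 = -2004)
(s(195) + Q)*(29828 + V(-72)) = (195 - 2004)*(29828 - 72) = -1809*29756 = -53828604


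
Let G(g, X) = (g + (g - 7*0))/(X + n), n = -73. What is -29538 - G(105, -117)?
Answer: -561201/19 ≈ -29537.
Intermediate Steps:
G(g, X) = 2*g/(-73 + X) (G(g, X) = (g + (g - 7*0))/(X - 73) = (g + (g + 0))/(-73 + X) = (g + g)/(-73 + X) = (2*g)/(-73 + X) = 2*g/(-73 + X))
-29538 - G(105, -117) = -29538 - 2*105/(-73 - 117) = -29538 - 2*105/(-190) = -29538 - 2*105*(-1)/190 = -29538 - 1*(-21/19) = -29538 + 21/19 = -561201/19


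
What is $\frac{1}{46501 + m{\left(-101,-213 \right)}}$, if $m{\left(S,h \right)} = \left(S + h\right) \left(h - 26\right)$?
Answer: $\frac{1}{121547} \approx 8.2273 \cdot 10^{-6}$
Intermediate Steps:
$m{\left(S,h \right)} = \left(-26 + h\right) \left(S + h\right)$ ($m{\left(S,h \right)} = \left(S + h\right) \left(-26 + h\right) = \left(-26 + h\right) \left(S + h\right)$)
$\frac{1}{46501 + m{\left(-101,-213 \right)}} = \frac{1}{46501 - \left(-29677 - 45369\right)} = \frac{1}{46501 + \left(45369 + 2626 + 5538 + 21513\right)} = \frac{1}{46501 + 75046} = \frac{1}{121547}$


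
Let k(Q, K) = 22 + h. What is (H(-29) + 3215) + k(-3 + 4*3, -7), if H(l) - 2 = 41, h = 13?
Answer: 3293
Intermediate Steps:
H(l) = 43 (H(l) = 2 + 41 = 43)
k(Q, K) = 35 (k(Q, K) = 22 + 13 = 35)
(H(-29) + 3215) + k(-3 + 4*3, -7) = (43 + 3215) + 35 = 3258 + 35 = 3293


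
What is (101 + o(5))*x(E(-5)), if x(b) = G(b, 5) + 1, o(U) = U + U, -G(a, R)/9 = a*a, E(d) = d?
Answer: -24864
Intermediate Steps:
G(a, R) = -9*a² (G(a, R) = -9*a*a = -9*a²)
o(U) = 2*U
x(b) = 1 - 9*b² (x(b) = -9*b² + 1 = 1 - 9*b²)
(101 + o(5))*x(E(-5)) = (101 + 2*5)*(1 - 9*(-5)²) = (101 + 10)*(1 - 9*25) = 111*(1 - 225) = 111*(-224) = -24864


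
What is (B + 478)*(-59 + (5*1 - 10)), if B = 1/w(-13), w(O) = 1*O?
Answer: -397632/13 ≈ -30587.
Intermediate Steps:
w(O) = O
B = -1/13 (B = 1/(-13) = -1/13 ≈ -0.076923)
(B + 478)*(-59 + (5*1 - 10)) = (-1/13 + 478)*(-59 + (5*1 - 10)) = 6213*(-59 + (5 - 10))/13 = 6213*(-59 - 5)/13 = (6213/13)*(-64) = -397632/13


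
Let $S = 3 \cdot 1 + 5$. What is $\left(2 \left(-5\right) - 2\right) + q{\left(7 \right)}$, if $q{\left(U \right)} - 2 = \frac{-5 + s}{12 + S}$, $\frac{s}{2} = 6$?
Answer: $- \frac{193}{20} \approx -9.65$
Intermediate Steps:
$s = 12$ ($s = 2 \cdot 6 = 12$)
$S = 8$ ($S = 3 + 5 = 8$)
$q{\left(U \right)} = \frac{47}{20}$ ($q{\left(U \right)} = 2 + \frac{-5 + 12}{12 + 8} = 2 + \frac{7}{20} = \frac{47}{20}$)
$\left(2 \left(-5\right) - 2\right) + q{\left(7 \right)} = \left(2 \left(-5\right) - 2\right) + \frac{47}{20} = \left(-10 - 2\right) + \frac{47}{20} = -12 + \frac{47}{20} = - \frac{193}{20}$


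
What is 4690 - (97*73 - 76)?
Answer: -2315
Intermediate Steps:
4690 - (97*73 - 76) = 4690 - (7081 - 76) = 4690 - 1*7005 = 4690 - 7005 = -2315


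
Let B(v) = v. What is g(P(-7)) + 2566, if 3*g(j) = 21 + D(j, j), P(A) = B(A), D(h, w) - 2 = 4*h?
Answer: 7693/3 ≈ 2564.3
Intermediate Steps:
D(h, w) = 2 + 4*h
P(A) = A
g(j) = 23/3 + 4*j/3 (g(j) = (21 + (2 + 4*j))/3 = (23 + 4*j)/3 = 23/3 + 4*j/3)
g(P(-7)) + 2566 = (23/3 + (4/3)*(-7)) + 2566 = (23/3 - 28/3) + 2566 = -5/3 + 2566 = 7693/3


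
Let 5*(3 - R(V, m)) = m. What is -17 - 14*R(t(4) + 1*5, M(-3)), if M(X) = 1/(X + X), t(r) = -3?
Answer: -892/15 ≈ -59.467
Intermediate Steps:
M(X) = 1/(2*X)
R(V, m) = 3 - m/5
-17 - 14*R(t(4) + 1*5, M(-3)) = -17 - 14*(3 - 1/(10*(-3))) = -17 - 14*(3 - (-1)/(10*3)) = -17 - 14*(3 - ⅕*(-⅙)) = -17 - 14*(3 + 1/30) = -17 - 14*91/30 = -17 - 637/15 = -892/15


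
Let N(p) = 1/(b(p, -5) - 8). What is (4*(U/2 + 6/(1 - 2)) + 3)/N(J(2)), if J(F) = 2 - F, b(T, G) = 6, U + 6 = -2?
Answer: 74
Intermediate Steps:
U = -8 (U = -6 - 2 = -8)
N(p) = -½ (N(p) = 1/(6 - 8) = 1/(-2) = -½)
(4*(U/2 + 6/(1 - 2)) + 3)/N(J(2)) = (4*(-8/2 + 6/(1 - 2)) + 3)/(-½) = (4*(-8*½ + 6/(-1)) + 3)*(-2) = (4*(-4 + 6*(-1)) + 3)*(-2) = (4*(-4 - 6) + 3)*(-2) = (4*(-10) + 3)*(-2) = (-40 + 3)*(-2) = -37*(-2) = 74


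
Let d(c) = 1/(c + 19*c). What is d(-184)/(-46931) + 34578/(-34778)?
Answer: -2985915399731/3003186025120 ≈ -0.99425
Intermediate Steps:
d(c) = 1/(20*c)
d(-184)/(-46931) + 34578/(-34778) = ((1/20)/(-184))/(-46931) + 34578/(-34778) = ((1/20)*(-1/184))*(-1/46931) + 34578*(-1/34778) = -1/3680*(-1/46931) - 17289/17389 = 1/172706080 - 17289/17389 = -2985915399731/3003186025120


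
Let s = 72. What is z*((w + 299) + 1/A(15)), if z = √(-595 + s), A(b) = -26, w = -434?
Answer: -3511*I*√523/26 ≈ -3088.2*I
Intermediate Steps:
z = I*√523 (z = √(-595 + 72) = √(-523) = I*√523 ≈ 22.869*I)
z*((w + 299) + 1/A(15)) = (I*√523)*((-434 + 299) + 1/(-26)) = (I*√523)*(-135 - 1/26) = (I*√523)*(-3511/26) = -3511*I*√523/26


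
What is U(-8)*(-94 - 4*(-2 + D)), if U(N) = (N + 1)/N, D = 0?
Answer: -301/4 ≈ -75.250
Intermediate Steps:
U(N) = (1 + N)/N
U(-8)*(-94 - 4*(-2 + D)) = ((1 - 8)/(-8))*(-94 - 4*(-2 + 0)) = (-1/8*(-7))*(-94 - 4*(-2)) = 7*(-94 + 8)/8 = (7/8)*(-86) = -301/4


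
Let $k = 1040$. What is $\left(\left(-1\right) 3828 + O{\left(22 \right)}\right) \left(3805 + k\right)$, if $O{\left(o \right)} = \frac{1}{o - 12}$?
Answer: $- \frac{37092351}{2} \approx -1.8546 \cdot 10^{7}$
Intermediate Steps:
$O{\left(o \right)} = \frac{1}{-12 + o}$
$\left(\left(-1\right) 3828 + O{\left(22 \right)}\right) \left(3805 + k\right) = \left(\left(-1\right) 3828 + \frac{1}{-12 + 22}\right) \left(3805 + 1040\right) = \left(-3828 + \frac{1}{10}\right) 4845 = \left(- \frac{38279}{10}\right) 4845 = - \frac{37092351}{2}$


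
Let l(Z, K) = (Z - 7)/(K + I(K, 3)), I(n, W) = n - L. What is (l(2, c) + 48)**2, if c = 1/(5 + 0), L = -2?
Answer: 303601/144 ≈ 2108.3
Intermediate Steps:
I(n, W) = 2 + n (I(n, W) = n - 1*(-2) = n + 2 = 2 + n)
c = 1/5 ≈ 0.20000
l(Z, K) = (-7 + Z)/(2 + 2*K) (l(Z, K) = (Z - 7)/(K + (2 + K)) = (-7 + Z)/(2 + 2*K))
(l(2, c) + 48)**2 = ((-7 + 2)/(2*(1 + 1/5)) + 48)**2 = ((1/2)*(-5)/(6/5) + 48)**2 = ((1/2)*(5/6)*(-5) + 48)**2 = (-25/12 + 48)**2 = (551/12)**2 = 303601/144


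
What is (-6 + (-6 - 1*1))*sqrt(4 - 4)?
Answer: 0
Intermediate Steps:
(-6 + (-6 - 1*1))*sqrt(4 - 4) = (-6 + (-6 - 1))*sqrt(0) = (-6 - 7)*0 = -13*0 = 0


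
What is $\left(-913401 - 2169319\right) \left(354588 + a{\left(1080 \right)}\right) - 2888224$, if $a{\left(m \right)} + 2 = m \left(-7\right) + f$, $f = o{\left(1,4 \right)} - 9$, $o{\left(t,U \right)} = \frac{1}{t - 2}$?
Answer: $-1069756051744$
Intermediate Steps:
$o{\left(t,U \right)} = \frac{1}{-2 + t}$
$f = -10$ ($f = \frac{1}{-2 + 1} - 9 = \frac{1}{-1} - 9 = -1 - 9 = -10$)
$a{\left(m \right)} = -12 - 7 m$ ($a{\left(m \right)} = -2 + \left(m \left(-7\right) - 10\right) = -2 - \left(10 + 7 m\right) = -12 - 7 m$)
$\left(-913401 - 2169319\right) \left(354588 + a{\left(1080 \right)}\right) - 2888224 = \left(-913401 - 2169319\right) \left(354588 - 7572\right) - 2888224 = - 3082720 \left(354588 - 7572\right) - 2888224 = \left(-3082720\right) 347016 - 2888224 = -1069753163520 - 2888224 = -1069756051744$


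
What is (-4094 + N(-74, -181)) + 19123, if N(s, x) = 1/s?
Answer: 1112145/74 ≈ 15029.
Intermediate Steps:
(-4094 + N(-74, -181)) + 19123 = (-4094 + 1/(-74)) + 19123 = (-4094 - 1/74) + 19123 = -302957/74 + 19123 = 1112145/74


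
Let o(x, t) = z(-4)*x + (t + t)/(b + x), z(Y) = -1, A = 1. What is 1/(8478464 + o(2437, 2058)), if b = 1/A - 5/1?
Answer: 811/6874059269 ≈ 1.1798e-7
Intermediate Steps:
b = -4 (b = 1/1 - 5/1 = 1*1 - 5*1 = 1 - 5 = -4)
o(x, t) = -x + 2*t/(-4 + x) (o(x, t) = -x + (t + t)/(-4 + x) = -x + (2*t)/(-4 + x) = -x + 2*t/(-4 + x))
1/(8478464 + o(2437, 2058)) = 1/(8478464 + (-1*2437² + 2*2058 + 4*2437)/(-4 + 2437)) = 1/(8478464 + (-1*5938969 + 4116 + 9748)/2433) = 1/(8478464 + (-5938969 + 4116 + 9748)/2433) = 1/(8478464 + (1/2433)*(-5925105)) = 1/(8478464 - 1975035/811) = 1/(6874059269/811) = 811/6874059269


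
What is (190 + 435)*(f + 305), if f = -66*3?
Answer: 66875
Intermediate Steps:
f = -198
(190 + 435)*(f + 305) = (190 + 435)*(-198 + 305) = 625*107 = 66875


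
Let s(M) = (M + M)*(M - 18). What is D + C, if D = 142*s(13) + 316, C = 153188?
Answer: 135044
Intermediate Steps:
s(M) = 2*M*(-18 + M) (s(M) = (2*M)*(-18 + M) = 2*M*(-18 + M))
D = -18144 (D = 142*(2*13*(-18 + 13)) + 316 = 142*(2*13*(-5)) + 316 = 142*(-130) + 316 = -18460 + 316 = -18144)
D + C = -18144 + 153188 = 135044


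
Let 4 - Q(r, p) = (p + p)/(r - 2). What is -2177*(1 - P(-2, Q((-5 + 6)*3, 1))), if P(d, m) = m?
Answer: 2177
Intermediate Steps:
Q(r, p) = 4 - 2*p/(-2 + r) (Q(r, p) = 4 - (p + p)/(r - 2) = 4 - 2*p/(-2 + r))
-2177*(1 - P(-2, Q((-5 + 6)*3, 1))) = -2177*(1 - 2*(-4 - 1*1 + 2*((-5 + 6)*3))/(-2 + (-5 + 6)*3)) = -2177*(1 - 2*(-4 - 1 + 2*(1*3))/(-2 + 1*3)) = -2177*(1 - 2*(-4 - 1 + 2*3)/(-2 + 3)) = -2177*(1 - 2*(-4 - 1 + 6)/1) = -2177*(1 - 2) = -2177*(-1) = 2177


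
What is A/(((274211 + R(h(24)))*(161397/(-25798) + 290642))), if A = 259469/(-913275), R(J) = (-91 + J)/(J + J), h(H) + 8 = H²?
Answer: -7604135513632/2133047377457238701752425 ≈ -3.5649e-12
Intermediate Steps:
h(H) = -8 + H²
R(J) = (-91 + J)/(2*J) (R(J) = (-91 + J)/((2*J)) = (-91 + J)*(1/(2*J)) = (-91 + J)/(2*J))
A = -259469/913275 (A = 259469*(-1/913275) = -259469/913275 ≈ -0.28411)
A/(((274211 + R(h(24)))*(161397/(-25798) + 290642))) = -259469*1/((274211 + (-91 + (-8 + 24²))/(2*(-8 + 24²)))*(161397/(-25798) + 290642))/913275 = -259469*1/((274211 + (-91 + (-8 + 576))/(2*(-8 + 576)))*(161397*(-1/25798) + 290642))/913275 = -259469*1/((274211 + (½)*(-91 + 568)/568)*(-161397/25798 + 290642))/913275 = -259469*25798/(7497820919*(274211 + (½)*(1/568)*477))/913275 = -259469*25798/(7497820919*(274211 + 477/1136))/913275 = -259469/(913275*((311504173/1136)*(7497820919/25798))) = -259469/(913275*2335602504675194987/29306528) = -259469/913275*29306528/2335602504675194987 = -7604135513632/2133047377457238701752425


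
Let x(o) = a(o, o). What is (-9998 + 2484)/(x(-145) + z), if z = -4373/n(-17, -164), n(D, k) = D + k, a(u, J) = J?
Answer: 680017/10936 ≈ 62.182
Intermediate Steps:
x(o) = o
z = 4373/181 (z = -4373/(-17 - 164) = -4373/(-181) = -4373*(-1/181) = 4373/181 ≈ 24.160)
(-9998 + 2484)/(x(-145) + z) = (-9998 + 2484)/(-145 + 4373/181) = -7514/(-21872/181) = -7514*(-181/21872) = 680017/10936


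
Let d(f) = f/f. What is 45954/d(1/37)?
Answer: 45954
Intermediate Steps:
d(f) = 1
45954/d(1/37) = 45954/1 = 45954*1 = 45954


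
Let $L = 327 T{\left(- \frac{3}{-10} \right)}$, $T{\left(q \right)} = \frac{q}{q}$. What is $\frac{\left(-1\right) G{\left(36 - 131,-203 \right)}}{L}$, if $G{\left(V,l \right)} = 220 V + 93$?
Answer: $\frac{20807}{327} \approx 63.63$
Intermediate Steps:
$G{\left(V,l \right)} = 93 + 220 V$
$T{\left(q \right)} = 1$
$L = 327$ ($L = 327 \cdot 1 = 327$)
$\frac{\left(-1\right) G{\left(36 - 131,-203 \right)}}{L} = \frac{\left(-1\right) \left(93 + 220 \left(36 - 131\right)\right)}{327} = - (93 + 220 \left(36 - 131\right)) \frac{1}{327} = - (93 + 220 \left(-95\right)) \frac{1}{327} = - (93 - 20900) \frac{1}{327} = \left(-1\right) \left(-20807\right) \frac{1}{327} = 20807 \cdot \frac{1}{327} = \frac{20807}{327}$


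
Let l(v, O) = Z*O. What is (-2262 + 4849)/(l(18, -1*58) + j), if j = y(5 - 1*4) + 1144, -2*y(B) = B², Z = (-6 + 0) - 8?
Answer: 5174/3911 ≈ 1.3229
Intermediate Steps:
Z = -14 (Z = -6 - 8 = -14)
y(B) = -B²/2
l(v, O) = -14*O
j = 2287/2 (j = -(5 - 1*4)²/2 + 1144 = -(5 - 4)²/2 + 1144 = -½*1² + 1144 = -½*1 + 1144 = -½ + 1144 = 2287/2 ≈ 1143.5)
(-2262 + 4849)/(l(18, -1*58) + j) = (-2262 + 4849)/(-(-14)*58 + 2287/2) = 2587/(-14*(-58) + 2287/2) = 2587/(812 + 2287/2) = 2587/(3911/2) = 2587*(2/3911) = 5174/3911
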